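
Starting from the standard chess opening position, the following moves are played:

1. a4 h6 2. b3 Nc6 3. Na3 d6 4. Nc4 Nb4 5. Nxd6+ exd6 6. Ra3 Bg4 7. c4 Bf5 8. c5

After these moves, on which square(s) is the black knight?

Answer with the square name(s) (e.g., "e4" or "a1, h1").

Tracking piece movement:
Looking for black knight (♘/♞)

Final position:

  a b c d e f g h
  ─────────────────
8│♜ · · ♛ ♚ ♝ ♞ ♜│8
7│♟ ♟ ♟ · · ♟ ♟ ·│7
6│· · · ♟ · · · ♟│6
5│· · ♙ · · ♝ · ·│5
4│♙ ♞ · · · · · ·│4
3│♖ ♙ · · · · · ·│3
2│· · · ♙ ♙ ♙ ♙ ♙│2
1│· · ♗ ♕ ♔ ♗ ♘ ♖│1
  ─────────────────
  a b c d e f g h


b4, g8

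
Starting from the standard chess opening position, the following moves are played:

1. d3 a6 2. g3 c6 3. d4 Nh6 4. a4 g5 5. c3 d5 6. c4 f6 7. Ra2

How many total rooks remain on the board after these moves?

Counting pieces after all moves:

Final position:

  a b c d e f g h
  ─────────────────
8│♜ ♞ ♝ ♛ ♚ ♝ · ♜│8
7│· ♟ · · ♟ · · ♟│7
6│♟ · ♟ · · ♟ · ♞│6
5│· · · ♟ · · ♟ ·│5
4│♙ · ♙ ♙ · · · ·│4
3│· · · · · · ♙ ·│3
2│♖ ♙ · · ♙ ♙ · ♙│2
1│· ♘ ♗ ♕ ♔ ♗ ♘ ♖│1
  ─────────────────
  a b c d e f g h


4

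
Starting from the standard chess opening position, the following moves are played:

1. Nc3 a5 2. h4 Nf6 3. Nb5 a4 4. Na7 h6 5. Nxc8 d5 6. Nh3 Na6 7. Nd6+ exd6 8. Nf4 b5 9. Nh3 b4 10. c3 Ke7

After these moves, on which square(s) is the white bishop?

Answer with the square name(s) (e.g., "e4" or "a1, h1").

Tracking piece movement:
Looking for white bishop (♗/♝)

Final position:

  a b c d e f g h
  ─────────────────
8│♜ · · ♛ · ♝ · ♜│8
7│· · ♟ · ♚ ♟ ♟ ·│7
6│♞ · · ♟ · ♞ · ♟│6
5│· · · ♟ · · · ·│5
4│♟ ♟ · · · · · ♙│4
3│· · ♙ · · · · ♘│3
2│♙ ♙ · ♙ ♙ ♙ ♙ ·│2
1│♖ · ♗ ♕ ♔ ♗ · ♖│1
  ─────────────────
  a b c d e f g h


c1, f1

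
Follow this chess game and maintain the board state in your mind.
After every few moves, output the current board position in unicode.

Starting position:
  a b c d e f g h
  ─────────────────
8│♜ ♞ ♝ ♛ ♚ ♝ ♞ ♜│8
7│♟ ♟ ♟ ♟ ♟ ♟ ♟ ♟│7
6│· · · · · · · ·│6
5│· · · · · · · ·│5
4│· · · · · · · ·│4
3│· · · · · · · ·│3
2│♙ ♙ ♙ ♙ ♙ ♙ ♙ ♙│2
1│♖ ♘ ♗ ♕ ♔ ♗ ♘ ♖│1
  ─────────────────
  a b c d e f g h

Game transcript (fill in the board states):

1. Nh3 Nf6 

  a b c d e f g h
  ─────────────────
8│♜ ♞ ♝ ♛ ♚ ♝ · ♜│8
7│♟ ♟ ♟ ♟ ♟ ♟ ♟ ♟│7
6│· · · · · ♞ · ·│6
5│· · · · · · · ·│5
4│· · · · · · · ·│4
3│· · · · · · · ♘│3
2│♙ ♙ ♙ ♙ ♙ ♙ ♙ ♙│2
1│♖ ♘ ♗ ♕ ♔ ♗ · ♖│1
  ─────────────────
  a b c d e f g h

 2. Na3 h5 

  a b c d e f g h
  ─────────────────
8│♜ ♞ ♝ ♛ ♚ ♝ · ♜│8
7│♟ ♟ ♟ ♟ ♟ ♟ ♟ ·│7
6│· · · · · ♞ · ·│6
5│· · · · · · · ♟│5
4│· · · · · · · ·│4
3│♘ · · · · · · ♘│3
2│♙ ♙ ♙ ♙ ♙ ♙ ♙ ♙│2
1│♖ · ♗ ♕ ♔ ♗ · ♖│1
  ─────────────────
  a b c d e f g h

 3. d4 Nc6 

  a b c d e f g h
  ─────────────────
8│♜ · ♝ ♛ ♚ ♝ · ♜│8
7│♟ ♟ ♟ ♟ ♟ ♟ ♟ ·│7
6│· · ♞ · · ♞ · ·│6
5│· · · · · · · ♟│5
4│· · · ♙ · · · ·│4
3│♘ · · · · · · ♘│3
2│♙ ♙ ♙ · ♙ ♙ ♙ ♙│2
1│♖ · ♗ ♕ ♔ ♗ · ♖│1
  ─────────────────
  a b c d e f g h

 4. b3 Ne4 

  a b c d e f g h
  ─────────────────
8│♜ · ♝ ♛ ♚ ♝ · ♜│8
7│♟ ♟ ♟ ♟ ♟ ♟ ♟ ·│7
6│· · ♞ · · · · ·│6
5│· · · · · · · ♟│5
4│· · · ♙ ♞ · · ·│4
3│♘ ♙ · · · · · ♘│3
2│♙ · ♙ · ♙ ♙ ♙ ♙│2
1│♖ · ♗ ♕ ♔ ♗ · ♖│1
  ─────────────────
  a b c d e f g h

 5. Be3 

  a b c d e f g h
  ─────────────────
8│♜ · ♝ ♛ ♚ ♝ · ♜│8
7│♟ ♟ ♟ ♟ ♟ ♟ ♟ ·│7
6│· · ♞ · · · · ·│6
5│· · · · · · · ♟│5
4│· · · ♙ ♞ · · ·│4
3│♘ ♙ · · ♗ · · ♘│3
2│♙ · ♙ · ♙ ♙ ♙ ♙│2
1│♖ · · ♕ ♔ ♗ · ♖│1
  ─────────────────
  a b c d e f g h


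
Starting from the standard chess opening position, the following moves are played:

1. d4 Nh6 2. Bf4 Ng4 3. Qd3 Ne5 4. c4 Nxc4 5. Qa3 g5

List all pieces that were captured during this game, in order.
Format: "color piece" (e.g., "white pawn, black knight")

Tracking captures:
  Nxc4: captured white pawn

white pawn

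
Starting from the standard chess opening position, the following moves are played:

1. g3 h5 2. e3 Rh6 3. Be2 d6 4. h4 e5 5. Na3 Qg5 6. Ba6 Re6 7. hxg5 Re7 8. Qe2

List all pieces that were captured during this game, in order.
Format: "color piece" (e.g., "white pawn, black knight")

Tracking captures:
  hxg5: captured black queen

black queen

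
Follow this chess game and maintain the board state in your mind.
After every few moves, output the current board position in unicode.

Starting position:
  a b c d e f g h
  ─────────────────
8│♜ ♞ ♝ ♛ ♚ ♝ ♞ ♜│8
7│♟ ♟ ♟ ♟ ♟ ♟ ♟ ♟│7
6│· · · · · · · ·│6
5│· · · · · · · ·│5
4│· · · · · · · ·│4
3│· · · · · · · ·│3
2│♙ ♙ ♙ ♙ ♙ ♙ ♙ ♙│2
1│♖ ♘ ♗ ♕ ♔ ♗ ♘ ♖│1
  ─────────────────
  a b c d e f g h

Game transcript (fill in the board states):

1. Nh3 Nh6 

  a b c d e f g h
  ─────────────────
8│♜ ♞ ♝ ♛ ♚ ♝ · ♜│8
7│♟ ♟ ♟ ♟ ♟ ♟ ♟ ♟│7
6│· · · · · · · ♞│6
5│· · · · · · · ·│5
4│· · · · · · · ·│4
3│· · · · · · · ♘│3
2│♙ ♙ ♙ ♙ ♙ ♙ ♙ ♙│2
1│♖ ♘ ♗ ♕ ♔ ♗ · ♖│1
  ─────────────────
  a b c d e f g h

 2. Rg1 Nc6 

  a b c d e f g h
  ─────────────────
8│♜ · ♝ ♛ ♚ ♝ · ♜│8
7│♟ ♟ ♟ ♟ ♟ ♟ ♟ ♟│7
6│· · ♞ · · · · ♞│6
5│· · · · · · · ·│5
4│· · · · · · · ·│4
3│· · · · · · · ♘│3
2│♙ ♙ ♙ ♙ ♙ ♙ ♙ ♙│2
1│♖ ♘ ♗ ♕ ♔ ♗ ♖ ·│1
  ─────────────────
  a b c d e f g h

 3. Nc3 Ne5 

  a b c d e f g h
  ─────────────────
8│♜ · ♝ ♛ ♚ ♝ · ♜│8
7│♟ ♟ ♟ ♟ ♟ ♟ ♟ ♟│7
6│· · · · · · · ♞│6
5│· · · · ♞ · · ·│5
4│· · · · · · · ·│4
3│· · ♘ · · · · ♘│3
2│♙ ♙ ♙ ♙ ♙ ♙ ♙ ♙│2
1│♖ · ♗ ♕ ♔ ♗ ♖ ·│1
  ─────────────────
  a b c d e f g h



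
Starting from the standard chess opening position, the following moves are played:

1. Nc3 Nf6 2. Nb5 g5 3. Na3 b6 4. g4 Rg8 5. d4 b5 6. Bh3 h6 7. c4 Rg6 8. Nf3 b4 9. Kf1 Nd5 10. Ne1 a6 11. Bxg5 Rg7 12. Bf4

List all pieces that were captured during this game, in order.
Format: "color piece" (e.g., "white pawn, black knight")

Tracking captures:
  Bxg5: captured black pawn

black pawn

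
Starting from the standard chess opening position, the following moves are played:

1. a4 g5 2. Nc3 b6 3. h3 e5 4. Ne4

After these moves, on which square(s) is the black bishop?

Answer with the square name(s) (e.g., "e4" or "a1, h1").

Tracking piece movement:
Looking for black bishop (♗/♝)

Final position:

  a b c d e f g h
  ─────────────────
8│♜ ♞ ♝ ♛ ♚ ♝ ♞ ♜│8
7│♟ · ♟ ♟ · ♟ · ♟│7
6│· ♟ · · · · · ·│6
5│· · · · ♟ · ♟ ·│5
4│♙ · · · ♘ · · ·│4
3│· · · · · · · ♙│3
2│· ♙ ♙ ♙ ♙ ♙ ♙ ·│2
1│♖ · ♗ ♕ ♔ ♗ ♘ ♖│1
  ─────────────────
  a b c d e f g h


c8, f8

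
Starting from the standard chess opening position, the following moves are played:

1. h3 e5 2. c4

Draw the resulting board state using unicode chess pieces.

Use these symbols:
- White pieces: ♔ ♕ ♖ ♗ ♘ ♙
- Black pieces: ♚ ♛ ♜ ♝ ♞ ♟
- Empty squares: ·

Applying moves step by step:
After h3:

♜ ♞ ♝ ♛ ♚ ♝ ♞ ♜
♟ ♟ ♟ ♟ ♟ ♟ ♟ ♟
· · · · · · · ·
· · · · · · · ·
· · · · · · · ·
· · · · · · · ♙
♙ ♙ ♙ ♙ ♙ ♙ ♙ ·
♖ ♘ ♗ ♕ ♔ ♗ ♘ ♖


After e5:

♜ ♞ ♝ ♛ ♚ ♝ ♞ ♜
♟ ♟ ♟ ♟ · ♟ ♟ ♟
· · · · · · · ·
· · · · ♟ · · ·
· · · · · · · ·
· · · · · · · ♙
♙ ♙ ♙ ♙ ♙ ♙ ♙ ·
♖ ♘ ♗ ♕ ♔ ♗ ♘ ♖


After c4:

♜ ♞ ♝ ♛ ♚ ♝ ♞ ♜
♟ ♟ ♟ ♟ · ♟ ♟ ♟
· · · · · · · ·
· · · · ♟ · · ·
· · ♙ · · · · ·
· · · · · · · ♙
♙ ♙ · ♙ ♙ ♙ ♙ ·
♖ ♘ ♗ ♕ ♔ ♗ ♘ ♖



  a b c d e f g h
  ─────────────────
8│♜ ♞ ♝ ♛ ♚ ♝ ♞ ♜│8
7│♟ ♟ ♟ ♟ · ♟ ♟ ♟│7
6│· · · · · · · ·│6
5│· · · · ♟ · · ·│5
4│· · ♙ · · · · ·│4
3│· · · · · · · ♙│3
2│♙ ♙ · ♙ ♙ ♙ ♙ ·│2
1│♖ ♘ ♗ ♕ ♔ ♗ ♘ ♖│1
  ─────────────────
  a b c d e f g h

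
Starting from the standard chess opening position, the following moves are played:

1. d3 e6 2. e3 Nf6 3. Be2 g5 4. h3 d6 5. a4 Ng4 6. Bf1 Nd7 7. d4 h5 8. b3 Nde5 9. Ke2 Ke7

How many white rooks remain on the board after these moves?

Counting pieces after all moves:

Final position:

  a b c d e f g h
  ─────────────────
8│♜ · ♝ ♛ · ♝ · ♜│8
7│♟ ♟ ♟ · ♚ ♟ · ·│7
6│· · · ♟ ♟ · · ·│6
5│· · · · ♞ · ♟ ♟│5
4│♙ · · ♙ · · ♞ ·│4
3│· ♙ · · ♙ · · ♙│3
2│· · ♙ · ♔ ♙ ♙ ·│2
1│♖ ♘ ♗ ♕ · ♗ ♘ ♖│1
  ─────────────────
  a b c d e f g h


2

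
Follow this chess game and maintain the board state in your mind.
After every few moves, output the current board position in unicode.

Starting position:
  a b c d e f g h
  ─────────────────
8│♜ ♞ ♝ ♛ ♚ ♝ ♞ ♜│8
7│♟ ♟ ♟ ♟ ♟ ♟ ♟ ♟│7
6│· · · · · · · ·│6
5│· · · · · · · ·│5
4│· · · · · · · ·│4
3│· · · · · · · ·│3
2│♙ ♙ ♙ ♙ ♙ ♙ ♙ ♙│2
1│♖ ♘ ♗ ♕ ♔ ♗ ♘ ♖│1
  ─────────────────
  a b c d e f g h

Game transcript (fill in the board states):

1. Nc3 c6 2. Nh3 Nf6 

  a b c d e f g h
  ─────────────────
8│♜ ♞ ♝ ♛ ♚ ♝ · ♜│8
7│♟ ♟ · ♟ ♟ ♟ ♟ ♟│7
6│· · ♟ · · ♞ · ·│6
5│· · · · · · · ·│5
4│· · · · · · · ·│4
3│· · ♘ · · · · ♘│3
2│♙ ♙ ♙ ♙ ♙ ♙ ♙ ♙│2
1│♖ · ♗ ♕ ♔ ♗ · ♖│1
  ─────────────────
  a b c d e f g h

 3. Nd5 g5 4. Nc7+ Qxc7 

  a b c d e f g h
  ─────────────────
8│♜ ♞ ♝ · ♚ ♝ · ♜│8
7│♟ ♟ ♛ ♟ ♟ ♟ · ♟│7
6│· · ♟ · · ♞ · ·│6
5│· · · · · · ♟ ·│5
4│· · · · · · · ·│4
3│· · · · · · · ♘│3
2│♙ ♙ ♙ ♙ ♙ ♙ ♙ ♙│2
1│♖ · ♗ ♕ ♔ ♗ · ♖│1
  ─────────────────
  a b c d e f g h

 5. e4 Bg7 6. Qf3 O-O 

  a b c d e f g h
  ─────────────────
8│♜ ♞ ♝ · · ♜ ♚ ·│8
7│♟ ♟ ♛ ♟ ♟ ♟ ♝ ♟│7
6│· · ♟ · · ♞ · ·│6
5│· · · · · · ♟ ·│5
4│· · · · ♙ · · ·│4
3│· · · · · ♕ · ♘│3
2│♙ ♙ ♙ ♙ · ♙ ♙ ♙│2
1│♖ · ♗ · ♔ ♗ · ♖│1
  ─────────────────
  a b c d e f g h

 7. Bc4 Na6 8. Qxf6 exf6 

  a b c d e f g h
  ─────────────────
8│♜ · ♝ · · ♜ ♚ ·│8
7│♟ ♟ ♛ ♟ · ♟ ♝ ♟│7
6│♞ · ♟ · · ♟ · ·│6
5│· · · · · · ♟ ·│5
4│· · ♗ · ♙ · · ·│4
3│· · · · · · · ♘│3
2│♙ ♙ ♙ ♙ · ♙ ♙ ♙│2
1│♖ · ♗ · ♔ · · ♖│1
  ─────────────────
  a b c d e f g h



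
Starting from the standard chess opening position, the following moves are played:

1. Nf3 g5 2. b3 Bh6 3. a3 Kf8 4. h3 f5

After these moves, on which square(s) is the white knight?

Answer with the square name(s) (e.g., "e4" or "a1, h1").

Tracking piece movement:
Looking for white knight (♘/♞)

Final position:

  a b c d e f g h
  ─────────────────
8│♜ ♞ ♝ ♛ · ♚ ♞ ♜│8
7│♟ ♟ ♟ ♟ ♟ · · ♟│7
6│· · · · · · · ♝│6
5│· · · · · ♟ ♟ ·│5
4│· · · · · · · ·│4
3│♙ ♙ · · · ♘ · ♙│3
2│· · ♙ ♙ ♙ ♙ ♙ ·│2
1│♖ ♘ ♗ ♕ ♔ ♗ · ♖│1
  ─────────────────
  a b c d e f g h


b1, f3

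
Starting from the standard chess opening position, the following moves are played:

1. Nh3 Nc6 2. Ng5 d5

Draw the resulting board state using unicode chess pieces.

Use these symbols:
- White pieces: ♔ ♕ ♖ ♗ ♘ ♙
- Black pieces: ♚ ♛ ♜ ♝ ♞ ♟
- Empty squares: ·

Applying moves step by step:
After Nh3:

♜ ♞ ♝ ♛ ♚ ♝ ♞ ♜
♟ ♟ ♟ ♟ ♟ ♟ ♟ ♟
· · · · · · · ·
· · · · · · · ·
· · · · · · · ·
· · · · · · · ♘
♙ ♙ ♙ ♙ ♙ ♙ ♙ ♙
♖ ♘ ♗ ♕ ♔ ♗ · ♖


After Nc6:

♜ · ♝ ♛ ♚ ♝ ♞ ♜
♟ ♟ ♟ ♟ ♟ ♟ ♟ ♟
· · ♞ · · · · ·
· · · · · · · ·
· · · · · · · ·
· · · · · · · ♘
♙ ♙ ♙ ♙ ♙ ♙ ♙ ♙
♖ ♘ ♗ ♕ ♔ ♗ · ♖


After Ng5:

♜ · ♝ ♛ ♚ ♝ ♞ ♜
♟ ♟ ♟ ♟ ♟ ♟ ♟ ♟
· · ♞ · · · · ·
· · · · · · ♘ ·
· · · · · · · ·
· · · · · · · ·
♙ ♙ ♙ ♙ ♙ ♙ ♙ ♙
♖ ♘ ♗ ♕ ♔ ♗ · ♖


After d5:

♜ · ♝ ♛ ♚ ♝ ♞ ♜
♟ ♟ ♟ · ♟ ♟ ♟ ♟
· · ♞ · · · · ·
· · · ♟ · · ♘ ·
· · · · · · · ·
· · · · · · · ·
♙ ♙ ♙ ♙ ♙ ♙ ♙ ♙
♖ ♘ ♗ ♕ ♔ ♗ · ♖



  a b c d e f g h
  ─────────────────
8│♜ · ♝ ♛ ♚ ♝ ♞ ♜│8
7│♟ ♟ ♟ · ♟ ♟ ♟ ♟│7
6│· · ♞ · · · · ·│6
5│· · · ♟ · · ♘ ·│5
4│· · · · · · · ·│4
3│· · · · · · · ·│3
2│♙ ♙ ♙ ♙ ♙ ♙ ♙ ♙│2
1│♖ ♘ ♗ ♕ ♔ ♗ · ♖│1
  ─────────────────
  a b c d e f g h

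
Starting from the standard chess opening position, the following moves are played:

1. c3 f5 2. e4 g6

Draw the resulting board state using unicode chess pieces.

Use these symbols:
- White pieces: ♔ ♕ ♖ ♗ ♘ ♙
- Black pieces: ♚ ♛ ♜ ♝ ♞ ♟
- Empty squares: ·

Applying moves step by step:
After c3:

♜ ♞ ♝ ♛ ♚ ♝ ♞ ♜
♟ ♟ ♟ ♟ ♟ ♟ ♟ ♟
· · · · · · · ·
· · · · · · · ·
· · · · · · · ·
· · ♙ · · · · ·
♙ ♙ · ♙ ♙ ♙ ♙ ♙
♖ ♘ ♗ ♕ ♔ ♗ ♘ ♖


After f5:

♜ ♞ ♝ ♛ ♚ ♝ ♞ ♜
♟ ♟ ♟ ♟ ♟ · ♟ ♟
· · · · · · · ·
· · · · · ♟ · ·
· · · · · · · ·
· · ♙ · · · · ·
♙ ♙ · ♙ ♙ ♙ ♙ ♙
♖ ♘ ♗ ♕ ♔ ♗ ♘ ♖


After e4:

♜ ♞ ♝ ♛ ♚ ♝ ♞ ♜
♟ ♟ ♟ ♟ ♟ · ♟ ♟
· · · · · · · ·
· · · · · ♟ · ·
· · · · ♙ · · ·
· · ♙ · · · · ·
♙ ♙ · ♙ · ♙ ♙ ♙
♖ ♘ ♗ ♕ ♔ ♗ ♘ ♖


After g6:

♜ ♞ ♝ ♛ ♚ ♝ ♞ ♜
♟ ♟ ♟ ♟ ♟ · · ♟
· · · · · · ♟ ·
· · · · · ♟ · ·
· · · · ♙ · · ·
· · ♙ · · · · ·
♙ ♙ · ♙ · ♙ ♙ ♙
♖ ♘ ♗ ♕ ♔ ♗ ♘ ♖



  a b c d e f g h
  ─────────────────
8│♜ ♞ ♝ ♛ ♚ ♝ ♞ ♜│8
7│♟ ♟ ♟ ♟ ♟ · · ♟│7
6│· · · · · · ♟ ·│6
5│· · · · · ♟ · ·│5
4│· · · · ♙ · · ·│4
3│· · ♙ · · · · ·│3
2│♙ ♙ · ♙ · ♙ ♙ ♙│2
1│♖ ♘ ♗ ♕ ♔ ♗ ♘ ♖│1
  ─────────────────
  a b c d e f g h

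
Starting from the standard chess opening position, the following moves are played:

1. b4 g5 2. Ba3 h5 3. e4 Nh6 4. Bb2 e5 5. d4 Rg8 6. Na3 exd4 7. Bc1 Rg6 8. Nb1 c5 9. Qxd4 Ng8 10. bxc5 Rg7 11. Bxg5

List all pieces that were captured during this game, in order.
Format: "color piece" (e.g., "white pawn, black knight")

Tracking captures:
  exd4: captured white pawn
  Qxd4: captured black pawn
  bxc5: captured black pawn
  Bxg5: captured black pawn

white pawn, black pawn, black pawn, black pawn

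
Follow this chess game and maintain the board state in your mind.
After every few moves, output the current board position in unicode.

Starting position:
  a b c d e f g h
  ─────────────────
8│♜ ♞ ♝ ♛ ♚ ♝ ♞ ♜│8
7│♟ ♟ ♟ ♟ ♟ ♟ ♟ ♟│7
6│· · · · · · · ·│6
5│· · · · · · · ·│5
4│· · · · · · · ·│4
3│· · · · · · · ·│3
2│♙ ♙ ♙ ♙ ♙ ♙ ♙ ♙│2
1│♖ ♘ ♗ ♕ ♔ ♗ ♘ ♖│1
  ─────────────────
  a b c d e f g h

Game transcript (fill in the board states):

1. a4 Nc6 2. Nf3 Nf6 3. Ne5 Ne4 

  a b c d e f g h
  ─────────────────
8│♜ · ♝ ♛ ♚ ♝ · ♜│8
7│♟ ♟ ♟ ♟ ♟ ♟ ♟ ♟│7
6│· · ♞ · · · · ·│6
5│· · · · ♘ · · ·│5
4│♙ · · · ♞ · · ·│4
3│· · · · · · · ·│3
2│· ♙ ♙ ♙ ♙ ♙ ♙ ♙│2
1│♖ ♘ ♗ ♕ ♔ ♗ · ♖│1
  ─────────────────
  a b c d e f g h

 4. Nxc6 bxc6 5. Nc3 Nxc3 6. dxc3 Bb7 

  a b c d e f g h
  ─────────────────
8│♜ · · ♛ ♚ ♝ · ♜│8
7│♟ ♝ ♟ ♟ ♟ ♟ ♟ ♟│7
6│· · ♟ · · · · ·│6
5│· · · · · · · ·│5
4│♙ · · · · · · ·│4
3│· · ♙ · · · · ·│3
2│· ♙ ♙ · ♙ ♙ ♙ ♙│2
1│♖ · ♗ ♕ ♔ ♗ · ♖│1
  ─────────────────
  a b c d e f g h

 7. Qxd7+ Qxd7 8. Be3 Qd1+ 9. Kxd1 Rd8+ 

  a b c d e f g h
  ─────────────────
8│· · · ♜ ♚ ♝ · ♜│8
7│♟ ♝ ♟ · ♟ ♟ ♟ ♟│7
6│· · ♟ · · · · ·│6
5│· · · · · · · ·│5
4│♙ · · · · · · ·│4
3│· · ♙ · ♗ · · ·│3
2│· ♙ ♙ · ♙ ♙ ♙ ♙│2
1│♖ · · ♔ · ♗ · ♖│1
  ─────────────────
  a b c d e f g h

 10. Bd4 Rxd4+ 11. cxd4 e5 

  a b c d e f g h
  ─────────────────
8│· · · · ♚ ♝ · ♜│8
7│♟ ♝ ♟ · · ♟ ♟ ♟│7
6│· · ♟ · · · · ·│6
5│· · · · ♟ · · ·│5
4│♙ · · ♙ · · · ·│4
3│· · · · · · · ·│3
2│· ♙ ♙ · ♙ ♙ ♙ ♙│2
1│♖ · · ♔ · ♗ · ♖│1
  ─────────────────
  a b c d e f g h


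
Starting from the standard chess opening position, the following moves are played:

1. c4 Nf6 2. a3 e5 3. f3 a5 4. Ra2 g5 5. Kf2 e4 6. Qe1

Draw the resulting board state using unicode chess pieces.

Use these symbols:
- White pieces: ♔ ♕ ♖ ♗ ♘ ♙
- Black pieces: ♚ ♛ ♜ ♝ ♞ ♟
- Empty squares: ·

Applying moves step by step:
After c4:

♜ ♞ ♝ ♛ ♚ ♝ ♞ ♜
♟ ♟ ♟ ♟ ♟ ♟ ♟ ♟
· · · · · · · ·
· · · · · · · ·
· · ♙ · · · · ·
· · · · · · · ·
♙ ♙ · ♙ ♙ ♙ ♙ ♙
♖ ♘ ♗ ♕ ♔ ♗ ♘ ♖


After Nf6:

♜ ♞ ♝ ♛ ♚ ♝ · ♜
♟ ♟ ♟ ♟ ♟ ♟ ♟ ♟
· · · · · ♞ · ·
· · · · · · · ·
· · ♙ · · · · ·
· · · · · · · ·
♙ ♙ · ♙ ♙ ♙ ♙ ♙
♖ ♘ ♗ ♕ ♔ ♗ ♘ ♖


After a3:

♜ ♞ ♝ ♛ ♚ ♝ · ♜
♟ ♟ ♟ ♟ ♟ ♟ ♟ ♟
· · · · · ♞ · ·
· · · · · · · ·
· · ♙ · · · · ·
♙ · · · · · · ·
· ♙ · ♙ ♙ ♙ ♙ ♙
♖ ♘ ♗ ♕ ♔ ♗ ♘ ♖


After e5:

♜ ♞ ♝ ♛ ♚ ♝ · ♜
♟ ♟ ♟ ♟ · ♟ ♟ ♟
· · · · · ♞ · ·
· · · · ♟ · · ·
· · ♙ · · · · ·
♙ · · · · · · ·
· ♙ · ♙ ♙ ♙ ♙ ♙
♖ ♘ ♗ ♕ ♔ ♗ ♘ ♖


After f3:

♜ ♞ ♝ ♛ ♚ ♝ · ♜
♟ ♟ ♟ ♟ · ♟ ♟ ♟
· · · · · ♞ · ·
· · · · ♟ · · ·
· · ♙ · · · · ·
♙ · · · · ♙ · ·
· ♙ · ♙ ♙ · ♙ ♙
♖ ♘ ♗ ♕ ♔ ♗ ♘ ♖


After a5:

♜ ♞ ♝ ♛ ♚ ♝ · ♜
· ♟ ♟ ♟ · ♟ ♟ ♟
· · · · · ♞ · ·
♟ · · · ♟ · · ·
· · ♙ · · · · ·
♙ · · · · ♙ · ·
· ♙ · ♙ ♙ · ♙ ♙
♖ ♘ ♗ ♕ ♔ ♗ ♘ ♖


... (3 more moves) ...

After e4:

♜ ♞ ♝ ♛ ♚ ♝ · ♜
· ♟ ♟ ♟ · ♟ · ♟
· · · · · ♞ · ·
♟ · · · · · ♟ ·
· · ♙ · ♟ · · ·
♙ · · · · ♙ · ·
♖ ♙ · ♙ ♙ ♔ ♙ ♙
· ♘ ♗ ♕ · ♗ ♘ ♖


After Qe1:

♜ ♞ ♝ ♛ ♚ ♝ · ♜
· ♟ ♟ ♟ · ♟ · ♟
· · · · · ♞ · ·
♟ · · · · · ♟ ·
· · ♙ · ♟ · · ·
♙ · · · · ♙ · ·
♖ ♙ · ♙ ♙ ♔ ♙ ♙
· ♘ ♗ · ♕ ♗ ♘ ♖



  a b c d e f g h
  ─────────────────
8│♜ ♞ ♝ ♛ ♚ ♝ · ♜│8
7│· ♟ ♟ ♟ · ♟ · ♟│7
6│· · · · · ♞ · ·│6
5│♟ · · · · · ♟ ·│5
4│· · ♙ · ♟ · · ·│4
3│♙ · · · · ♙ · ·│3
2│♖ ♙ · ♙ ♙ ♔ ♙ ♙│2
1│· ♘ ♗ · ♕ ♗ ♘ ♖│1
  ─────────────────
  a b c d e f g h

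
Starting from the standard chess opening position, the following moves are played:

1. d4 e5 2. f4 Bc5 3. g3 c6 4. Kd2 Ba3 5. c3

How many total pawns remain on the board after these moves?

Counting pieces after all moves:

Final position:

  a b c d e f g h
  ─────────────────
8│♜ ♞ ♝ ♛ ♚ · ♞ ♜│8
7│♟ ♟ · ♟ · ♟ ♟ ♟│7
6│· · ♟ · · · · ·│6
5│· · · · ♟ · · ·│5
4│· · · ♙ · ♙ · ·│4
3│♝ · ♙ · · · ♙ ·│3
2│♙ ♙ · ♔ ♙ · · ♙│2
1│♖ ♘ ♗ ♕ · ♗ ♘ ♖│1
  ─────────────────
  a b c d e f g h


16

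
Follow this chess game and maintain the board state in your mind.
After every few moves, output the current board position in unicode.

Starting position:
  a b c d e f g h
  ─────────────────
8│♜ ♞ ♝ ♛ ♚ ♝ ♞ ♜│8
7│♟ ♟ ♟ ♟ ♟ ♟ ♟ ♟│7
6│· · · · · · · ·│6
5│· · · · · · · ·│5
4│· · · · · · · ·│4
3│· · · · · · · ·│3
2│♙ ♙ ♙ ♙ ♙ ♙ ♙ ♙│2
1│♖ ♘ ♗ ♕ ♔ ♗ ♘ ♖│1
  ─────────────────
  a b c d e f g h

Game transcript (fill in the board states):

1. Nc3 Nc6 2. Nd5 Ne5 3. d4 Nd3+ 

  a b c d e f g h
  ─────────────────
8│♜ · ♝ ♛ ♚ ♝ ♞ ♜│8
7│♟ ♟ ♟ ♟ ♟ ♟ ♟ ♟│7
6│· · · · · · · ·│6
5│· · · ♘ · · · ·│5
4│· · · ♙ · · · ·│4
3│· · · ♞ · · · ·│3
2│♙ ♙ ♙ · ♙ ♙ ♙ ♙│2
1│♖ · ♗ ♕ ♔ ♗ ♘ ♖│1
  ─────────────────
  a b c d e f g h

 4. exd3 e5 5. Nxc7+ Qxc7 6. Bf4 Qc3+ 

  a b c d e f g h
  ─────────────────
8│♜ · ♝ · ♚ ♝ ♞ ♜│8
7│♟ ♟ · ♟ · ♟ ♟ ♟│7
6│· · · · · · · ·│6
5│· · · · ♟ · · ·│5
4│· · · ♙ · ♗ · ·│4
3│· · ♛ ♙ · · · ·│3
2│♙ ♙ ♙ · · ♙ ♙ ♙│2
1│♖ · · ♕ ♔ ♗ ♘ ♖│1
  ─────────────────
  a b c d e f g h

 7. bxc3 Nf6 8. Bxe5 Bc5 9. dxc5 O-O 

  a b c d e f g h
  ─────────────────
8│♜ · ♝ · · ♜ ♚ ·│8
7│♟ ♟ · ♟ · ♟ ♟ ♟│7
6│· · · · · ♞ · ·│6
5│· · ♙ · ♗ · · ·│5
4│· · · · · · · ·│4
3│· · ♙ ♙ · · · ·│3
2│♙ · ♙ · · ♙ ♙ ♙│2
1│♖ · · ♕ ♔ ♗ ♘ ♖│1
  ─────────────────
  a b c d e f g h

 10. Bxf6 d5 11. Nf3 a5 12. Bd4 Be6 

  a b c d e f g h
  ─────────────────
8│♜ · · · · ♜ ♚ ·│8
7│· ♟ · · · ♟ ♟ ♟│7
6│· · · · ♝ · · ·│6
5│♟ · ♙ ♟ · · · ·│5
4│· · · ♗ · · · ·│4
3│· · ♙ ♙ · ♘ · ·│3
2│♙ · ♙ · · ♙ ♙ ♙│2
1│♖ · · ♕ ♔ ♗ · ♖│1
  ─────────────────
  a b c d e f g h

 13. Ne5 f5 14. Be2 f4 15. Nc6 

  a b c d e f g h
  ─────────────────
8│♜ · · · · ♜ ♚ ·│8
7│· ♟ · · · · ♟ ♟│7
6│· · ♘ · ♝ · · ·│6
5│♟ · ♙ ♟ · · · ·│5
4│· · · ♗ · ♟ · ·│4
3│· · ♙ ♙ · · · ·│3
2│♙ · ♙ · ♗ ♙ ♙ ♙│2
1│♖ · · ♕ ♔ · · ♖│1
  ─────────────────
  a b c d e f g h


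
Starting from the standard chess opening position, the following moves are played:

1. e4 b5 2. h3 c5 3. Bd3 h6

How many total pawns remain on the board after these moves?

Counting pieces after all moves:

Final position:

  a b c d e f g h
  ─────────────────
8│♜ ♞ ♝ ♛ ♚ ♝ ♞ ♜│8
7│♟ · · ♟ ♟ ♟ ♟ ·│7
6│· · · · · · · ♟│6
5│· ♟ ♟ · · · · ·│5
4│· · · · ♙ · · ·│4
3│· · · ♗ · · · ♙│3
2│♙ ♙ ♙ ♙ · ♙ ♙ ·│2
1│♖ ♘ ♗ ♕ ♔ · ♘ ♖│1
  ─────────────────
  a b c d e f g h


16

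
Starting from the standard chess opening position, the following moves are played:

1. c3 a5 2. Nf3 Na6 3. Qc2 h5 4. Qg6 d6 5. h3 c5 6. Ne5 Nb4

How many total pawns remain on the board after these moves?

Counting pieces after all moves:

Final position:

  a b c d e f g h
  ─────────────────
8│♜ · ♝ ♛ ♚ ♝ ♞ ♜│8
7│· ♟ · · ♟ ♟ ♟ ·│7
6│· · · ♟ · · ♕ ·│6
5│♟ · ♟ · ♘ · · ♟│5
4│· ♞ · · · · · ·│4
3│· · ♙ · · · · ♙│3
2│♙ ♙ · ♙ ♙ ♙ ♙ ·│2
1│♖ ♘ ♗ · ♔ ♗ · ♖│1
  ─────────────────
  a b c d e f g h


16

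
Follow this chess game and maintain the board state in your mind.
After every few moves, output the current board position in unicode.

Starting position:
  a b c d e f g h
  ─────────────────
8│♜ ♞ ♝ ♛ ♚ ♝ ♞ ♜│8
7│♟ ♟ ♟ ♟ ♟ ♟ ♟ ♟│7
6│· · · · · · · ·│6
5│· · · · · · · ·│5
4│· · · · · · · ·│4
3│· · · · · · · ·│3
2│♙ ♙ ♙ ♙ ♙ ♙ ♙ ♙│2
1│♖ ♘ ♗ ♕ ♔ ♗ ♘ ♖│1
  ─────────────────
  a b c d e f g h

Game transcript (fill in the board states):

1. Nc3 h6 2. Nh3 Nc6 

  a b c d e f g h
  ─────────────────
8│♜ · ♝ ♛ ♚ ♝ ♞ ♜│8
7│♟ ♟ ♟ ♟ ♟ ♟ ♟ ·│7
6│· · ♞ · · · · ♟│6
5│· · · · · · · ·│5
4│· · · · · · · ·│4
3│· · ♘ · · · · ♘│3
2│♙ ♙ ♙ ♙ ♙ ♙ ♙ ♙│2
1│♖ · ♗ ♕ ♔ ♗ · ♖│1
  ─────────────────
  a b c d e f g h

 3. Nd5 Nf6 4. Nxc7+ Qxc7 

  a b c d e f g h
  ─────────────────
8│♜ · ♝ · ♚ ♝ · ♜│8
7│♟ ♟ ♛ ♟ ♟ ♟ ♟ ·│7
6│· · ♞ · · ♞ · ♟│6
5│· · · · · · · ·│5
4│· · · · · · · ·│4
3│· · · · · · · ♘│3
2│♙ ♙ ♙ ♙ ♙ ♙ ♙ ♙│2
1│♖ · ♗ ♕ ♔ ♗ · ♖│1
  ─────────────────
  a b c d e f g h

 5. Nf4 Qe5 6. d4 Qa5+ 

  a b c d e f g h
  ─────────────────
8│♜ · ♝ · ♚ ♝ · ♜│8
7│♟ ♟ · ♟ ♟ ♟ ♟ ·│7
6│· · ♞ · · ♞ · ♟│6
5│♛ · · · · · · ·│5
4│· · · ♙ · ♘ · ·│4
3│· · · · · · · ·│3
2│♙ ♙ ♙ · ♙ ♙ ♙ ♙│2
1│♖ · ♗ ♕ ♔ ♗ · ♖│1
  ─────────────────
  a b c d e f g h

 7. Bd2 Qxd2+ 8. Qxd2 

  a b c d e f g h
  ─────────────────
8│♜ · ♝ · ♚ ♝ · ♜│8
7│♟ ♟ · ♟ ♟ ♟ ♟ ·│7
6│· · ♞ · · ♞ · ♟│6
5│· · · · · · · ·│5
4│· · · ♙ · ♘ · ·│4
3│· · · · · · · ·│3
2│♙ ♙ ♙ ♕ ♙ ♙ ♙ ♙│2
1│♖ · · · ♔ ♗ · ♖│1
  ─────────────────
  a b c d e f g h


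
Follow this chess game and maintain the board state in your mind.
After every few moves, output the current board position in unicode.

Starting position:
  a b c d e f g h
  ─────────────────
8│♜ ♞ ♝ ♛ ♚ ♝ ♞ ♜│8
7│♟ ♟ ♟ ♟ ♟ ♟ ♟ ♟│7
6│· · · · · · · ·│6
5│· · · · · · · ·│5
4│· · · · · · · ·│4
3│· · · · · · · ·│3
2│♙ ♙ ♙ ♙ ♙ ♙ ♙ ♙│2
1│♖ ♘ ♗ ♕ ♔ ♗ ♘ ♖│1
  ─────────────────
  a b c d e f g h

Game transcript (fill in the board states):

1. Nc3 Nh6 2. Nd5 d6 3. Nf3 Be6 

  a b c d e f g h
  ─────────────────
8│♜ ♞ · ♛ ♚ ♝ · ♜│8
7│♟ ♟ ♟ · ♟ ♟ ♟ ♟│7
6│· · · ♟ ♝ · · ♞│6
5│· · · ♘ · · · ·│5
4│· · · · · · · ·│4
3│· · · · · ♘ · ·│3
2│♙ ♙ ♙ ♙ ♙ ♙ ♙ ♙│2
1│♖ · ♗ ♕ ♔ ♗ · ♖│1
  ─────────────────
  a b c d e f g h

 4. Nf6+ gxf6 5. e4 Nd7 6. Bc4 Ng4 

  a b c d e f g h
  ─────────────────
8│♜ · · ♛ ♚ ♝ · ♜│8
7│♟ ♟ ♟ ♞ ♟ ♟ · ♟│7
6│· · · ♟ ♝ ♟ · ·│6
5│· · · · · · · ·│5
4│· · ♗ · ♙ · ♞ ·│4
3│· · · · · ♘ · ·│3
2│♙ ♙ ♙ ♙ · ♙ ♙ ♙│2
1│♖ · ♗ ♕ ♔ · · ♖│1
  ─────────────────
  a b c d e f g h

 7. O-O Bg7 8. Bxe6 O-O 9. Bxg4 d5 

  a b c d e f g h
  ─────────────────
8│♜ · · ♛ · ♜ ♚ ·│8
7│♟ ♟ ♟ ♞ ♟ ♟ ♝ ♟│7
6│· · · · · ♟ · ·│6
5│· · · ♟ · · · ·│5
4│· · · · ♙ · ♗ ·│4
3│· · · · · ♘ · ·│3
2│♙ ♙ ♙ ♙ · ♙ ♙ ♙│2
1│♖ · ♗ ♕ · ♖ ♔ ·│1
  ─────────────────
  a b c d e f g h

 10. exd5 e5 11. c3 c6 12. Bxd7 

  a b c d e f g h
  ─────────────────
8│♜ · · ♛ · ♜ ♚ ·│8
7│♟ ♟ · ♗ · ♟ ♝ ♟│7
6│· · ♟ · · ♟ · ·│6
5│· · · ♙ ♟ · · ·│5
4│· · · · · · · ·│4
3│· · ♙ · · ♘ · ·│3
2│♙ ♙ · ♙ · ♙ ♙ ♙│2
1│♖ · ♗ ♕ · ♖ ♔ ·│1
  ─────────────────
  a b c d e f g h


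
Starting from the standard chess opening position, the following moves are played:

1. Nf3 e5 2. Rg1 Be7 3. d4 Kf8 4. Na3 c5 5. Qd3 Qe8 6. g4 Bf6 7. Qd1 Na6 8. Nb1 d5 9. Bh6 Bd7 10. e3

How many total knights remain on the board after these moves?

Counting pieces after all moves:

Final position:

  a b c d e f g h
  ─────────────────
8│♜ · · · ♛ ♚ ♞ ♜│8
7│♟ ♟ · ♝ · ♟ ♟ ♟│7
6│♞ · · · · ♝ · ♗│6
5│· · ♟ ♟ ♟ · · ·│5
4│· · · ♙ · · ♙ ·│4
3│· · · · ♙ ♘ · ·│3
2│♙ ♙ ♙ · · ♙ · ♙│2
1│♖ ♘ · ♕ ♔ ♗ ♖ ·│1
  ─────────────────
  a b c d e f g h


4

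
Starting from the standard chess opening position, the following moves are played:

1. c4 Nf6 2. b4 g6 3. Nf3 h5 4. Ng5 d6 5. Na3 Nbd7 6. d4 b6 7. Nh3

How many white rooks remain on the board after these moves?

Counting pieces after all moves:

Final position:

  a b c d e f g h
  ─────────────────
8│♜ · ♝ ♛ ♚ ♝ · ♜│8
7│♟ · ♟ ♞ ♟ ♟ · ·│7
6│· ♟ · ♟ · ♞ ♟ ·│6
5│· · · · · · · ♟│5
4│· ♙ ♙ ♙ · · · ·│4
3│♘ · · · · · · ♘│3
2│♙ · · · ♙ ♙ ♙ ♙│2
1│♖ · ♗ ♕ ♔ ♗ · ♖│1
  ─────────────────
  a b c d e f g h


2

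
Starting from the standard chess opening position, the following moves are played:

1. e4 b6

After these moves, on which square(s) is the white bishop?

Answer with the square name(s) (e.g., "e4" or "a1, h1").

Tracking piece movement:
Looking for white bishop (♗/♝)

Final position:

  a b c d e f g h
  ─────────────────
8│♜ ♞ ♝ ♛ ♚ ♝ ♞ ♜│8
7│♟ · ♟ ♟ ♟ ♟ ♟ ♟│7
6│· ♟ · · · · · ·│6
5│· · · · · · · ·│5
4│· · · · ♙ · · ·│4
3│· · · · · · · ·│3
2│♙ ♙ ♙ ♙ · ♙ ♙ ♙│2
1│♖ ♘ ♗ ♕ ♔ ♗ ♘ ♖│1
  ─────────────────
  a b c d e f g h


c1, f1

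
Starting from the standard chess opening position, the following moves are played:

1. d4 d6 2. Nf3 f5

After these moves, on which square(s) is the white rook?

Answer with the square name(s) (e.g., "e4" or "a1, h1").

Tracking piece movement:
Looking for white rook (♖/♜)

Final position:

  a b c d e f g h
  ─────────────────
8│♜ ♞ ♝ ♛ ♚ ♝ ♞ ♜│8
7│♟ ♟ ♟ · ♟ · ♟ ♟│7
6│· · · ♟ · · · ·│6
5│· · · · · ♟ · ·│5
4│· · · ♙ · · · ·│4
3│· · · · · ♘ · ·│3
2│♙ ♙ ♙ · ♙ ♙ ♙ ♙│2
1│♖ ♘ ♗ ♕ ♔ ♗ · ♖│1
  ─────────────────
  a b c d e f g h


a1, h1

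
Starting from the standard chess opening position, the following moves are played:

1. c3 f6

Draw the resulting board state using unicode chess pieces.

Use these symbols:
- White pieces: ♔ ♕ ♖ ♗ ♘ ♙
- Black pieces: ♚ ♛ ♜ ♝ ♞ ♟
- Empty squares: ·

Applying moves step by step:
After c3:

♜ ♞ ♝ ♛ ♚ ♝ ♞ ♜
♟ ♟ ♟ ♟ ♟ ♟ ♟ ♟
· · · · · · · ·
· · · · · · · ·
· · · · · · · ·
· · ♙ · · · · ·
♙ ♙ · ♙ ♙ ♙ ♙ ♙
♖ ♘ ♗ ♕ ♔ ♗ ♘ ♖


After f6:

♜ ♞ ♝ ♛ ♚ ♝ ♞ ♜
♟ ♟ ♟ ♟ ♟ · ♟ ♟
· · · · · ♟ · ·
· · · · · · · ·
· · · · · · · ·
· · ♙ · · · · ·
♙ ♙ · ♙ ♙ ♙ ♙ ♙
♖ ♘ ♗ ♕ ♔ ♗ ♘ ♖



  a b c d e f g h
  ─────────────────
8│♜ ♞ ♝ ♛ ♚ ♝ ♞ ♜│8
7│♟ ♟ ♟ ♟ ♟ · ♟ ♟│7
6│· · · · · ♟ · ·│6
5│· · · · · · · ·│5
4│· · · · · · · ·│4
3│· · ♙ · · · · ·│3
2│♙ ♙ · ♙ ♙ ♙ ♙ ♙│2
1│♖ ♘ ♗ ♕ ♔ ♗ ♘ ♖│1
  ─────────────────
  a b c d e f g h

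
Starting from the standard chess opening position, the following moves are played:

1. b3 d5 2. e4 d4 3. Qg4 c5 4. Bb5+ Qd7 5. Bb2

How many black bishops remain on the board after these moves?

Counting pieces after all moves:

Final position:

  a b c d e f g h
  ─────────────────
8│♜ ♞ ♝ · ♚ ♝ ♞ ♜│8
7│♟ ♟ · ♛ ♟ ♟ ♟ ♟│7
6│· · · · · · · ·│6
5│· ♗ ♟ · · · · ·│5
4│· · · ♟ ♙ · ♕ ·│4
3│· ♙ · · · · · ·│3
2│♙ ♗ ♙ ♙ · ♙ ♙ ♙│2
1│♖ ♘ · · ♔ · ♘ ♖│1
  ─────────────────
  a b c d e f g h


2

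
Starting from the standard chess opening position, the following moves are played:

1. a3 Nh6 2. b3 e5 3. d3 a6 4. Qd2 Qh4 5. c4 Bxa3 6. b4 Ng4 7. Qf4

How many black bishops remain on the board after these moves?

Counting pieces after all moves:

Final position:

  a b c d e f g h
  ─────────────────
8│♜ ♞ ♝ · ♚ · · ♜│8
7│· ♟ ♟ ♟ · ♟ ♟ ♟│7
6│♟ · · · · · · ·│6
5│· · · · ♟ · · ·│5
4│· ♙ ♙ · · ♕ ♞ ♛│4
3│♝ · · ♙ · · · ·│3
2│· · · · ♙ ♙ ♙ ♙│2
1│♖ ♘ ♗ · ♔ ♗ ♘ ♖│1
  ─────────────────
  a b c d e f g h


2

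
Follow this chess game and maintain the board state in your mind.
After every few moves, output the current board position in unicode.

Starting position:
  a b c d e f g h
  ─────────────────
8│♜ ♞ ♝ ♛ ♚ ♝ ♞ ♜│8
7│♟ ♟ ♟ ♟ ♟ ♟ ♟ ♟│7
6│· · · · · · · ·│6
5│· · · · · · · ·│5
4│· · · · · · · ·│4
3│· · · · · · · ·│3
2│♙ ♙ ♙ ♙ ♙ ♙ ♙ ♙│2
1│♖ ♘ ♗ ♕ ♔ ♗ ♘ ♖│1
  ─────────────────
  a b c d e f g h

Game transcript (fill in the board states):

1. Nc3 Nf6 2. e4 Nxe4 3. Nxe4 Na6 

  a b c d e f g h
  ─────────────────
8│♜ · ♝ ♛ ♚ ♝ · ♜│8
7│♟ ♟ ♟ ♟ ♟ ♟ ♟ ♟│7
6│♞ · · · · · · ·│6
5│· · · · · · · ·│5
4│· · · · ♘ · · ·│4
3│· · · · · · · ·│3
2│♙ ♙ ♙ ♙ · ♙ ♙ ♙│2
1│♖ · ♗ ♕ ♔ ♗ ♘ ♖│1
  ─────────────────
  a b c d e f g h

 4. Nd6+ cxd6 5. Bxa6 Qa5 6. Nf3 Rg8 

  a b c d e f g h
  ─────────────────
8│♜ · ♝ · ♚ ♝ ♜ ·│8
7│♟ ♟ · ♟ ♟ ♟ ♟ ♟│7
6│♗ · · ♟ · · · ·│6
5│♛ · · · · · · ·│5
4│· · · · · · · ·│4
3│· · · · · ♘ · ·│3
2│♙ ♙ ♙ ♙ · ♙ ♙ ♙│2
1│♖ · ♗ ♕ ♔ · · ♖│1
  ─────────────────
  a b c d e f g h

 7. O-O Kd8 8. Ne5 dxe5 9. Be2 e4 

  a b c d e f g h
  ─────────────────
8│♜ · ♝ ♚ · ♝ ♜ ·│8
7│♟ ♟ · ♟ ♟ ♟ ♟ ♟│7
6│· · · · · · · ·│6
5│♛ · · · · · · ·│5
4│· · · · ♟ · · ·│4
3│· · · · · · · ·│3
2│♙ ♙ ♙ ♙ ♗ ♙ ♙ ♙│2
1│♖ · ♗ ♕ · ♖ ♔ ·│1
  ─────────────────
  a b c d e f g h

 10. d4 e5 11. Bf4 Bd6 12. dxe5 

  a b c d e f g h
  ─────────────────
8│♜ · ♝ ♚ · · ♜ ·│8
7│♟ ♟ · ♟ · ♟ ♟ ♟│7
6│· · · ♝ · · · ·│6
5│♛ · · · ♙ · · ·│5
4│· · · · ♟ ♗ · ·│4
3│· · · · · · · ·│3
2│♙ ♙ ♙ · ♗ ♙ ♙ ♙│2
1│♖ · · ♕ · ♖ ♔ ·│1
  ─────────────────
  a b c d e f g h
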